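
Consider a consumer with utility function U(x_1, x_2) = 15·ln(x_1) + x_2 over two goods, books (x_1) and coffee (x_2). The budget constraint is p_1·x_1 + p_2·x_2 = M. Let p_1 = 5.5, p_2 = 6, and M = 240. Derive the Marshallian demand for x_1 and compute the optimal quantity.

Set MRS = p_1/p_2: (15/x_1)/1 = p_1/p_2.
So x_1*(p_1,p_2) = 15·p_2/p_1, independent of income; and x_2* = (M − 15·p_2)/p_2.
At the given prices: x_1* = 15·6/5.5 = 16.3636.

x_1* = 16.3636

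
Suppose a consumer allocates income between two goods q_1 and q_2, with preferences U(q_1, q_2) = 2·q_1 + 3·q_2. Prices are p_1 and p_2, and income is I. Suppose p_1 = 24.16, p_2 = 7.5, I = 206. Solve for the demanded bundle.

q_1* = 0, q_2* = 27.4667

q_2 gives more utility per dollar, so spend all income on q_2: q_2* = I/p_2, q_1* = 0.
Numerically: q_1* = 0, q_2* = 27.4667.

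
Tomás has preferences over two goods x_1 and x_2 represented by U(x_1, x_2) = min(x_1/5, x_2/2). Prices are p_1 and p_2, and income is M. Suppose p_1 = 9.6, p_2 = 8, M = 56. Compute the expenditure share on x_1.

Leontief preferences: the optimum is at the kink where x_1/5 = x_2/2, i.e. x_2 = (2/5)·x_1.
Budget: p_1·x_1 + p_2·(2/5)·x_1 = M, so (5·p_1 + 2·p_2)·x_1 = 5·M.
Demand: x_1*(p_1,p_2,M) = 5·M/(5·p_1 + 2·p_2), x_2* = 2·M/(5·p_1 + 2·p_2).
Here 5·9.6 + 2·8 = 64, giving x_1* = 4.375 and x_2* = 1.75.
Expenditure on x_1: 9.6·4.375 = 42; share = 0.75.

share on x_1 = 0.75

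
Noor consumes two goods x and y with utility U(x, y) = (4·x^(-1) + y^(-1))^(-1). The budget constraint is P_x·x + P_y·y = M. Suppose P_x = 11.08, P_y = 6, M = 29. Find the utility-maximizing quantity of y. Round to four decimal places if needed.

MRS = MU_x/MU_y = 4·(y/x)^(2). Set equal to P_x/P_y.
Solve for the ratio: y/x = [(1/4)·P_x/P_y]^(0.5).
With the ratio pinned down, the budget gives x* = M/(P_x + P_y·(y/x)) and y* = (y/x)·x*.
Numerically y/x = 0.679461, so x* = 29/(11.08 + 6·0.679461) = 1.9133 and y* = 0.679461·1.9133 = 1.3.

y* = 1.3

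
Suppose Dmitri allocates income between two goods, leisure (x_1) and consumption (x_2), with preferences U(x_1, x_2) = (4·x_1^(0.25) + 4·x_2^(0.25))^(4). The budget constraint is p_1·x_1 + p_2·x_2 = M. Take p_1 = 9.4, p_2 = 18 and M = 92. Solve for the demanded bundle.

x_1* = 5.4214, x_2* = 2.2799

MU_x_1 ∝ 4·x_1^(-0.75), MU_x_2 ∝ 4·x_2^(-0.75), so MRS = (x_2/x_1)^(0.75) = p_1/p_2.
Hence x_2/x_1 = (p_1/p_2)^(1/(0.75)), i.e. raised to the 4/3 power.
With the ratio pinned down, the budget gives x_1* = M/(p_1 + p_2·(x_2/x_1)) and x_2* = (x_2/x_1)·x_1*.
Numerically x_2/x_1 = 0.42054, so x_1* = 92/(9.4 + 18·0.42054) = 5.4214 and x_2* = 0.42054·5.4214 = 2.2799.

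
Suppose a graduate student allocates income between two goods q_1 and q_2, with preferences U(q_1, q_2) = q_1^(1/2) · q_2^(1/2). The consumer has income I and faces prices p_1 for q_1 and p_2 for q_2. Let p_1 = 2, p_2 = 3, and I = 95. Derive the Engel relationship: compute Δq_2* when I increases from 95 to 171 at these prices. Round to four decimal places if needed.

Tangency: MRS = q_2/q_1 = p_1/p_2.
So 0.5·p_2·q_2 = 0.5·p_1·q_1; combined with the budget, a share 0.5 of income goes to q_1.
Demand: q_1*(p_1,p_2,I) = 0.5·I/p_1 and q_2* = 0.5·I/p_2.
At p_1=2, p_2=3, I=95: q_2* = 0.5·95/3 = 15.8333.
At I' = 171: q_2* = 28.5. Change: 28.5 − 15.8333 = 12.6667.

Δq_2* = 12.6667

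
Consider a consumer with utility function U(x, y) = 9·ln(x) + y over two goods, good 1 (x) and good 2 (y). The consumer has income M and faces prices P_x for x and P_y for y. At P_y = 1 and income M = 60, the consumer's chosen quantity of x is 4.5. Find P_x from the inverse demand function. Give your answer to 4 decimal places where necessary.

P_x = 2

Set MRS = P_x/P_y: (9/x)/1 = P_x/P_y.
So x*(P_x,P_y) = 9·P_y/P_x, independent of income; and y* = (M − 9·P_y)/P_y.
Set x* = 4.5 in the demand function and solve for P_x: P_x = 2.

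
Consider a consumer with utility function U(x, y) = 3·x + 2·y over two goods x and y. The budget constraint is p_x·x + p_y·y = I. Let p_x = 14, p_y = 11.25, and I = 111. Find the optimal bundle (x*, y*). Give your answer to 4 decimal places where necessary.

Linear utility — the consumer picks whichever good has higher MU/price: 3/14 = 0.2143 vs 2/11.25 = 0.1778.
x gives more utility per dollar, so spend all income on x: x* = I/p_x, y* = 0.
Numerically: x* = 7.9286, y* = 0.

x* = 7.9286, y* = 0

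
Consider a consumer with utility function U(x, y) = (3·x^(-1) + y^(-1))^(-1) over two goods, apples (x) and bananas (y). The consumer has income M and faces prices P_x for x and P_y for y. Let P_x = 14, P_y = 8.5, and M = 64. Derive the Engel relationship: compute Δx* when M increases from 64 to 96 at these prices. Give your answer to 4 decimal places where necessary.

Δx* = 1.5765

From the CES first-order condition, 3·(y/x)^(2) = P_x/P_y.
Solve for the ratio: y/x = [(1/3)·P_x/P_y]^(0.5).
Substitute y = (y/x)·x into the budget: x* = M/(P_x + P_y·(y/x)).
Numerically y/x = 0.740959, so x* = 64/(14 + 8.5·0.740959) = 3.153.
At M' = 96: x* = 4.7295. Change: 4.7295 − 3.153 = 1.5765.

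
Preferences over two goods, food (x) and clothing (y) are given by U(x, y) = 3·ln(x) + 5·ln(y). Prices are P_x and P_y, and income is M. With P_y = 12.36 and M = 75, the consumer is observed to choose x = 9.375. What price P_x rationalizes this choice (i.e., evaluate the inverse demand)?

MU_x/MU_y = (3·y)/(5·x); tangency sets this equal to P_x/P_y.
Rearranging, P_y·y = (5/3)·P_x·x. Substituting into the budget gives P_x·x·(1 + (5/3)) = M.
Demand: x*(P_x,P_y,M) = 0.375·M/P_x and y* = 0.625·M/P_y.
Set x* = 9.375 in the demand function and solve for P_x: P_x = 3.

P_x = 3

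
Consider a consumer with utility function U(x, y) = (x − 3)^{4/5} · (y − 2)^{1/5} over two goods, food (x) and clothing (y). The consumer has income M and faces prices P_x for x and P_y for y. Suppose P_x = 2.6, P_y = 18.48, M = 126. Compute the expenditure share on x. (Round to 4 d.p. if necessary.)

share on x = 0.5777

Substituting into the budget: x* = 3 + 0.8·(M − 3·P_x − 2·P_y)/P_x, and y* = 2 + 0.2·(…)/P_y.
Discretionary income = 126 − 3·2.6 − 2·18.48 = 81.24; x* = 3 + 0.8·81.24/2.6 = 27.9969; y* = 2 + 0.2·81.24/18.48 = 2.8792.
Expenditure on x: 2.6·27.9969 = 72.792; share = 0.5777.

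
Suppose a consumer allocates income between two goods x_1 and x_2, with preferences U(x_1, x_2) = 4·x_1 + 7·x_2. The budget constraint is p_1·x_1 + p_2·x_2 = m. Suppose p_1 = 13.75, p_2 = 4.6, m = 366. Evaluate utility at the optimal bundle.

Linear utility — the consumer picks whichever good has higher MU/price: 4/13.75 = 0.2909 vs 7/4.6 = 1.5217.
x_2 gives more utility per dollar, so spend all income on x_2: x_2* = m/p_2, x_1* = 0.
Numerically: x_1* = 0, x_2* = 79.5652.
Utility at the optimum: U(0, 79.5652) = 556.9565.

V = 556.9565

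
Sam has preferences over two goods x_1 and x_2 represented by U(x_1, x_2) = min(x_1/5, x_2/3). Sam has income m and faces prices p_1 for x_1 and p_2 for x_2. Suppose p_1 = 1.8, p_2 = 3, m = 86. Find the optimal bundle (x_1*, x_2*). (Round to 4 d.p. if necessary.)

Demand: x_1*(p_1,p_2,m) = 5·m/(5·p_1 + 3·p_2), x_2* = 3·m/(5·p_1 + 3·p_2).
Here 5·1.8 + 3·3 = 18, giving x_1* = 23.8889 and x_2* = 14.3333.

x_1* = 23.8889, x_2* = 14.3333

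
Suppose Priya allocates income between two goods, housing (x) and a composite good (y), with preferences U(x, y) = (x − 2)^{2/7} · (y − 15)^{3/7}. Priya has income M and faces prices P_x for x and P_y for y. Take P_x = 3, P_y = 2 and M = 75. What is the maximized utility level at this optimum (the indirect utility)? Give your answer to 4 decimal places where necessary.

After buying the subsistence bundle (2, 15), a share 0.4 of the remaining income goes to x: x* = 2 + 0.4·(M − 2P_x − 15P_y)/P_x.
Discretionary income = 75 − 2·3 − 15·2 = 39; x* = 2 + 0.4·39/3 = 7.2; y* = 15 + 0.6·39/2 = 26.7.
Utility at the optimum: U(7.2, 26.7) = 4.5959.

V = 4.5959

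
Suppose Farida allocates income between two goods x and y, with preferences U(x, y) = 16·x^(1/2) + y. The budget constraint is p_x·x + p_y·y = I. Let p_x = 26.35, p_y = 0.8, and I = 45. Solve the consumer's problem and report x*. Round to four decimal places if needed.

x* = 0.059

Set MRS = p_x/p_y: 8·x^(−1/2) = p_x/p_y.
Solve: √x = 8·p_y/p_x, so x*(p_x,p_y) = (8·p_y/p_x)², and y* = (I − p_x·x*)/p_y.
Plugging in: x* = (8·0.8/26.35)² = 0.059.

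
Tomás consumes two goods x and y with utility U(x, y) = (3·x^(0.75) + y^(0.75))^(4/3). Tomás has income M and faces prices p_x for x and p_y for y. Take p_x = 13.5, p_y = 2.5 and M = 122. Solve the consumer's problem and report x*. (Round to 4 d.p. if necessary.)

MRS = MU_x/MU_y = 3·(y/x)^(0.25). Set equal to p_x/p_y.
Solve for the ratio: y/x = [(1/3)·p_x/p_y]^(4).
Substitute y = (y/x)·x into the budget: x* = M/(p_x + p_y·(y/x)).
Numerically y/x = 10.4976, so x* = 122/(13.5 + 2.5·10.4976) = 3.0696.

x* = 3.0696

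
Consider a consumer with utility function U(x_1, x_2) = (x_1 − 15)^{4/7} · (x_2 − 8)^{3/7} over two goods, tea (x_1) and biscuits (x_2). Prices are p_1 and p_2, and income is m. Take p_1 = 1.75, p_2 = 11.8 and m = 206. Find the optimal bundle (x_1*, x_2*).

x_1* = 42.8694, x_2* = 11.0999

MRS = (4/3)·(x_2−8)/(x_1−15). Tangency with p_1/p_2 gives x_2−8 = (3/4)·(p_1/p_2)·(x_1−15).
After buying the subsistence bundle (15, 8), a share 4/7 of the remaining income goes to x_1: x_1* = 15 + 4/7·(m − 15p_1 − 8p_2)/p_1.
Discretionary income = 206 − 15·1.75 − 8·11.8 = 85.35; x_1* = 15 + 4/7·85.35/1.75 = 42.8694; x_2* = 8 + 3/7·85.35/11.8 = 11.0999.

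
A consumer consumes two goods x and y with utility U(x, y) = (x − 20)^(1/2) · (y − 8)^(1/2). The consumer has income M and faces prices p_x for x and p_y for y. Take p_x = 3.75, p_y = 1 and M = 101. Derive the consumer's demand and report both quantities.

Let x' = x−20, y' = y−8. MRS = y'/x' = p_x/p_y.
After buying the subsistence bundle (20, 8), a share 0.5 of the remaining income goes to x: x* = 20 + 0.5·(M − 20p_x − 8p_y)/p_x.
Discretionary income = 101 − 20·3.75 − 8·1 = 18; x* = 20 + 0.5·18/3.75 = 22.4; y* = 8 + 0.5·18/1 = 17.

x* = 22.4, y* = 17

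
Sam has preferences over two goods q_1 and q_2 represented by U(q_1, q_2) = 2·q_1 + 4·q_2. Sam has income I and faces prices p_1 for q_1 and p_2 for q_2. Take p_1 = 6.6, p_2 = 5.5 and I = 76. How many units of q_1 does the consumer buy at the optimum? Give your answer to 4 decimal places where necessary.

Perfect substitutes: compare marginal utility per dollar. 2/p_1 vs 4/p_2 → 0.303 vs 0.7273.
q_2 gives more utility per dollar, so spend all income on q_2: q_2* = I/p_2, q_1* = 0.
Numerically: q_1* = 0, q_2* = 13.8182.

q_1* = 0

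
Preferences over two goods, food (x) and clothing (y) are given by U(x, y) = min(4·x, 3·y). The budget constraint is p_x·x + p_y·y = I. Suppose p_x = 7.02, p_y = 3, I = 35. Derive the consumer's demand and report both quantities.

With perfect complements, no substitution: consume in ratio x:y = 3:4.
Budget: p_x·x + p_y·(4/3)·x = I, so (3·p_x + 4·p_y)·x = 3·I.
Demand: x*(p_x,p_y,I) = 3·I/(3·p_x + 4·p_y), y* = 4·I/(3·p_x + 4·p_y).
Here 3·7.02 + 4·3 = 33.06, giving x* = 3.176 and y* = 4.2347.

x* = 3.176, y* = 4.2347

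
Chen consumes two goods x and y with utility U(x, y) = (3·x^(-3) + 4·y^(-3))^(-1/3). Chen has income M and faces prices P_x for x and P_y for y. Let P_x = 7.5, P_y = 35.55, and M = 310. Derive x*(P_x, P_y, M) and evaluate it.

x* = 9.2843

From the CES first-order condition, (3/4)·(y/x)^(4) = P_x/P_y.
Solve for the ratio: y/x = [(4/3)·P_x/P_y]^(0.25).
With the ratio pinned down, the budget gives x* = M/(P_x + P_y·(y/x)) and y* = (y/x)·x*.
Numerically y/x = 0.728266, so x* = 310/(7.5 + 35.55·0.728266) = 9.2843.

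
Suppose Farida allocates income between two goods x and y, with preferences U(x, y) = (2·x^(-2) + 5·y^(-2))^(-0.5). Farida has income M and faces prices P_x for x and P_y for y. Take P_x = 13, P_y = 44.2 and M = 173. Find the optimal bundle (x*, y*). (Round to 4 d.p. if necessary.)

x* = 3.2707, y* = 2.9521

MU_x ∝ 2·x^(-3), MU_y ∝ 5·y^(-3), so MRS = (2/5)·(y/x)^(3) = P_x/P_y.
Hence y/x = ((5/2)·P_x/P_y)^(1/(3)), i.e. raised to the 1/3 power.
With the ratio pinned down, the budget gives x* = M/(P_x + P_y·(y/x)) and y* = (y/x)·x*.
Numerically y/x = 0.902583, so x* = 173/(13 + 44.2·0.902583) = 3.2707 and y* = 0.902583·3.2707 = 2.9521.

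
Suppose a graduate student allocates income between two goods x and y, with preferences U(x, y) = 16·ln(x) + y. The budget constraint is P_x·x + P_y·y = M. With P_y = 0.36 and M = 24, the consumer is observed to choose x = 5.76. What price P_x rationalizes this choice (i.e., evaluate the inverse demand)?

Set MRS = P_x/P_y: (16/x)/1 = P_x/P_y.
So x*(P_x,P_y) = 16·P_y/P_x, independent of income; and y* = (M − 16·P_y)/P_y.
Set x* = 5.76 in the demand function and solve for P_x: P_x = 1.

P_x = 1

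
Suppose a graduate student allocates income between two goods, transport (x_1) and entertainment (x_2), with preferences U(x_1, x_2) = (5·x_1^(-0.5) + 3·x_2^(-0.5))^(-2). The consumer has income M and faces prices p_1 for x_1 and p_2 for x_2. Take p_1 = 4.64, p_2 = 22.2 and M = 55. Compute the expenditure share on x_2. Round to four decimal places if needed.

share on x_2 = 0.5452

From the CES first-order condition, (5/3)·(x_2/x_1)^(1.5) = p_1/p_2.
Hence x_2/x_1 = ((3/5)·p_1/p_2)^(1/(1.5)), i.e. raised to the 2/3 power.
Substitute x_2 = (x_2/x_1)·x_1 into the budget: x_1* = M/(p_1 + p_2·(x_2/x_1)).
Numerically x_2/x_1 = 0.25054, so x_1* = 55/(4.64 + 22.2·0.25054) = 5.3911 and x_2* = 0.25054·5.3911 = 1.3507.
Expenditure on x_2: 22.2·1.3507 = 29.9853; share = 0.5452.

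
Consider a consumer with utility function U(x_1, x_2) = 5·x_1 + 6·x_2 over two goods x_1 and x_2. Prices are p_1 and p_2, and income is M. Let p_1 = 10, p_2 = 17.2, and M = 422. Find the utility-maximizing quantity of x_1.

Linear utility — the consumer picks whichever good has higher MU/price: 5/10 = 0.5 vs 6/17.2 = 0.3488.
x_1 gives more utility per dollar, so spend all income on x_1: x_1* = M/p_1, x_2* = 0.
Numerically: x_1* = 42.2, x_2* = 0.

x_1* = 42.2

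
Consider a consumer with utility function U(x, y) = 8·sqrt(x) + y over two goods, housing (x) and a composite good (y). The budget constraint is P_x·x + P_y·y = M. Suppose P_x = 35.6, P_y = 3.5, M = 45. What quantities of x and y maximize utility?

x* = 0.1547, y* = 11.2841

Utility is quasi-linear in y; the FOC for x is 4/√x = P_x/P_y.
Solve: √x = 4·P_y/P_x, so x*(P_x,P_y) = (4·P_y/P_x)², and y* = (M − P_x·x*)/P_y.
Plugging in: x* = (4·3.5/35.6)² = 0.1547, y* = 11.2841.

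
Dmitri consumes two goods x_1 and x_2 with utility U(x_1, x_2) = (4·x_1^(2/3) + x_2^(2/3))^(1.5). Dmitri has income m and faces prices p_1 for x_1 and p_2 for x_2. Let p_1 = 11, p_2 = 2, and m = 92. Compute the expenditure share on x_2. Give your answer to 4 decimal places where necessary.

share on x_2 = 0.321

From the CES first-order condition, 4·(x_2/x_1)^(1/3) = p_1/p_2.
Hence x_2/x_1 = ((1/4)·p_1/p_2)^(1/(1/3)), i.e. raised to the 3 power.
Substitute x_2 = (x_2/x_1)·x_1 into the budget: x_1* = m/(p_1 + p_2·(x_2/x_1)).
Numerically x_2/x_1 = 2.599609, so x_1* = 92/(11 + 2·2.599609) = 5.6793 and x_2* = 2.599609·5.6793 = 14.7639.
Expenditure on x_2: 2·14.7639 = 29.5279; share = 0.321.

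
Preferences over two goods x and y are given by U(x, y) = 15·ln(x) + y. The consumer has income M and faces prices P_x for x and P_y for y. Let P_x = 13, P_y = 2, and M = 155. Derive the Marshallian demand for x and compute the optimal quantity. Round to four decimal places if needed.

x* = 2.3077

MU_x = 15/x, MU_y = 1. Tangency: 15/x = P_x/P_y.
So x*(P_x,P_y) = 15·P_y/P_x, independent of income; and y* = (M − 15·P_y)/P_y.
At the given prices: x* = 15·2/13 = 2.3077.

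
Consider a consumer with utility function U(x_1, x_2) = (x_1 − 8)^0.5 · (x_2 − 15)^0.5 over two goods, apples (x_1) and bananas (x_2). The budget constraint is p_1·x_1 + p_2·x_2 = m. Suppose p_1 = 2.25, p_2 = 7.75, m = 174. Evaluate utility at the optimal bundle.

V = 4.7595

Let x_1' = x_1−8, x_2' = x_2−15. MRS = x_2'/x_1' = p_1/p_2.
After buying the subsistence bundle (8, 15), a share 0.5 of the remaining income goes to x_1: x_1* = 8 + 0.5·(m − 8p_1 − 15p_2)/p_1.
Discretionary income = 174 − 8·2.25 − 15·7.75 = 39.75; x_1* = 8 + 0.5·39.75/2.25 = 16.8333; x_2* = 15 + 0.5·39.75/7.75 = 17.5645.
Utility at the optimum: U(16.8333, 17.5645) = 4.7595.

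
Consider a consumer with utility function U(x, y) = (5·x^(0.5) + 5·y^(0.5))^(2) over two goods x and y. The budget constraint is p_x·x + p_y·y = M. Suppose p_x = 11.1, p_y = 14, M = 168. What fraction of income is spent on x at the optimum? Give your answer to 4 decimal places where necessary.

share on x = 0.5578

MRS = MU_x/MU_y = (y/x)^(0.5). Set equal to p_x/p_y.
Solve for the ratio: y/x = [p_x/p_y]^(2).
With the ratio pinned down, the budget gives x* = M/(p_x + p_y·(y/x)) and y* = (y/x)·x*.
Numerically y/x = 0.628622, so x* = 168/(11.1 + 14·0.628622) = 8.4419 and y* = 0.628622·8.4419 = 5.3068.
Expenditure on x: 11.1·8.4419 = 93.7052; share = 0.5578.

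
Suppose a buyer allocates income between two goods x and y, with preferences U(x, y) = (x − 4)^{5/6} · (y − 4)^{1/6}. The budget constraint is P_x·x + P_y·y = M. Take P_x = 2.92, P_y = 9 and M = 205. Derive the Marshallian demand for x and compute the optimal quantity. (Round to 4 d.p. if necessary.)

Let x' = x−4, y' = y−4. MRS = 5·y'/x' = P_x/P_y.
Substituting into the budget: x* = 4 + 5/6·(M − 4·P_x − 4·P_y)/P_x, and y* = 4 + 1/6·(…)/P_y.
Discretionary income = 205 − 4·2.92 − 4·9 = 157.32; x* = 4 + 5/6·157.32/2.92 = 48.8973.

x* = 48.8973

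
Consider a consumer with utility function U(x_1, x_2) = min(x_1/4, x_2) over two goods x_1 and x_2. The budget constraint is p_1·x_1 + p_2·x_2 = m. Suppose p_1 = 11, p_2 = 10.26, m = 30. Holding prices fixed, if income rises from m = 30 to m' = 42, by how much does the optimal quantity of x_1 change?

Leontief preferences: the optimum is at the kink where x_1/4 = x_2/1, i.e. x_2 = (1/4)·x_1.
Budget: p_1·x_1 + p_2·(1/4)·x_1 = m, so (4·p_1 + p_2)·x_1 = 4·m.
Demand: x_1*(p_1,p_2,m) = 4·m/(4·p_1 + p_2), x_2* = m/(4·p_1 + p_2).
Here 4·11 + 10.26 = 54.26, giving x_1* = 2.2116.
At m' = 42: x_1* = 3.0962. Change: 3.0962 − 2.2116 = 0.8846.

Δx_1* = 0.8846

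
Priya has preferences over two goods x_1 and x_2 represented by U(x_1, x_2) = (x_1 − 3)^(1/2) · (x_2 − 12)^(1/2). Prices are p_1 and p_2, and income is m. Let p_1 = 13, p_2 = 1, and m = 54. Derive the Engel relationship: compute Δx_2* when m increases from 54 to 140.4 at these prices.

After buying the subsistence bundle (3, 12), a share 0.5 of the remaining income goes to x_1: x_1* = 3 + 0.5·(m − 3p_1 − 12p_2)/p_1.
Discretionary income = 54 − 3·13 − 12·1 = 3; x_2* = 12 + 0.5·3/1 = 13.5.
At m' = 140.4: x_2* = 56.7. Change: 56.7 − 13.5 = 43.2.

Δx_2* = 43.2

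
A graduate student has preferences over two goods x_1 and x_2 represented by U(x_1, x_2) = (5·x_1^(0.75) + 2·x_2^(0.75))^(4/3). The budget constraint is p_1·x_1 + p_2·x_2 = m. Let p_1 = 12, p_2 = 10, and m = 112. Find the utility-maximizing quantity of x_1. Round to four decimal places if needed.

x_1* = 8.9379

MRS = MU_x_1/MU_x_2 = (5/2)·(x_2/x_1)^(0.25). Set equal to p_1/p_2.
Hence x_2/x_1 = ((2/5)·p_1/p_2)^(1/(0.25)), i.e. raised to the 4 power.
With the ratio pinned down, the budget gives x_1* = m/(p_1 + p_2·(x_2/x_1)) and x_2* = (x_2/x_1)·x_1*.
Numerically x_2/x_1 = 0.053084, so x_1* = 112/(12 + 10·0.053084) = 8.9379.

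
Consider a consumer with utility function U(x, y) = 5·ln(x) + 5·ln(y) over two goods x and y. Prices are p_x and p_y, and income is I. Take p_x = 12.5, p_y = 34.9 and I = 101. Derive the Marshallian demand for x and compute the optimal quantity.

MU_x/MU_y = (5·y)/(5·x); tangency sets this equal to p_x/p_y.
Rearranging, p_y·y = p_x·x. Substituting into the budget gives p_x·x·(1 + 1) = I.
Demand: x*(p_x,p_y,I) = 0.5·I/p_x and y* = 0.5·I/p_y.
At p_x=12.5, p_y=34.9, I=101: x* = 0.5·101/12.5 = 4.04.

x* = 4.04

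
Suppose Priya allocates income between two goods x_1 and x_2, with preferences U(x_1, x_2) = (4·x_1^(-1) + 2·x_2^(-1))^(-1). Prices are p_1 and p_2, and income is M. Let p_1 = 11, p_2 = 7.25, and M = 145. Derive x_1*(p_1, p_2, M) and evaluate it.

x_1* = 8.3744

MRS = MU_x_1/MU_x_2 = 2·(x_2/x_1)^(2). Set equal to p_1/p_2.
Hence x_2/x_1 = ((1/2)·p_1/p_2)^(1/(2)), i.e. raised to the 0.5 power.
With the ratio pinned down, the budget gives x_1* = M/(p_1 + p_2·(x_2/x_1)) and x_2* = (x_2/x_1)·x_1*.
Numerically x_2/x_1 = 0.870988, so x_1* = 145/(11 + 7.25·0.870988) = 8.3744.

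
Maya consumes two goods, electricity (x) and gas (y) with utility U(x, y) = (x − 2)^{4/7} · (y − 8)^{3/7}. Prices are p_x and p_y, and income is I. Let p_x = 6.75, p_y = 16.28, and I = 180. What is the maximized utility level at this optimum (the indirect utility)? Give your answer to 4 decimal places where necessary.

Discretionary income = 180 − 2·6.75 − 8·16.28 = 36.26; x* = 2 + 4/7·36.26/6.75 = 5.0696; y* = 8 + 3/7·36.26/16.28 = 8.9545.
Utility at the optimum: U(5.0696, 8.9545) = 1.8607.

V = 1.8607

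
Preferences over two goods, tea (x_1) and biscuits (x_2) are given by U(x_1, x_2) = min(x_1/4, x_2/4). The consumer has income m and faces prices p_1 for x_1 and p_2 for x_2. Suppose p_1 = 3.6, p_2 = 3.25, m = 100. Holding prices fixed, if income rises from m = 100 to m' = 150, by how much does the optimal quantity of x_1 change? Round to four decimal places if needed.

Δx_1* = 7.2993

Leontief preferences: the optimum is at the kink where x_1/4 = x_2/4, i.e. x_2 = x_1.
Budget: p_1·x_1 + p_2·x_1 = m, so (4·p_1 + 4·p_2)·x_1 = 4·m.
Demand: x_1*(p_1,p_2,m) = 4·m/(4·p_1 + 4·p_2), x_2* = 4·m/(4·p_1 + 4·p_2).
Here 4·3.6 + 4·3.25 = 27.4, giving x_1* = 14.5985.
At m' = 150: x_1* = 21.8978. Change: 21.8978 − 14.5985 = 7.2993.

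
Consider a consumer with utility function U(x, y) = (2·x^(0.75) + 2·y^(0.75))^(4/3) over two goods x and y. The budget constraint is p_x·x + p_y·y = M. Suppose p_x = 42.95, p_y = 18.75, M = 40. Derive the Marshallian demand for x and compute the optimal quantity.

MU_x ∝ 2·x^(-0.25), MU_y ∝ 2·y^(-0.25), so MRS = (y/x)^(0.25) = p_x/p_y.
Hence y/x = (p_x/p_y)^(1/(0.25)), i.e. raised to the 4 power.
Substitute y = (y/x)·x into the budget: x* = M/(p_x + p_y·(y/x)).
Numerically y/x = 27.532623, so x* = 40/(42.95 + 18.75·27.532623) = 0.0715.

x* = 0.0715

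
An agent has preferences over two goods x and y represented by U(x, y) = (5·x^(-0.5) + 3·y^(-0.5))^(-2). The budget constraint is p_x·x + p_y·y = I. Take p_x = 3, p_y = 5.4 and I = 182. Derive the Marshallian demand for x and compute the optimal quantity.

x* = 32.5229

MU_x ∝ 5·x^(-1.5), MU_y ∝ 3·y^(-1.5), so MRS = (5/3)·(y/x)^(1.5) = p_x/p_y.
Hence y/x = ((3/5)·p_x/p_y)^(1/(1.5)), i.e. raised to the 2/3 power.
With the ratio pinned down, the budget gives x* = I/(p_x + p_y·(y/x)) and y* = (y/x)·x*.
Numerically y/x = 0.48075, so x* = 182/(3 + 5.4·0.48075) = 32.5229.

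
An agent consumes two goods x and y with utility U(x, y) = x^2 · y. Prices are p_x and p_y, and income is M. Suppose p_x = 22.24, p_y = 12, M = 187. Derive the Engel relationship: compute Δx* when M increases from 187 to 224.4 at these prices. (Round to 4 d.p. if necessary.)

Δx* = 1.1211

Tangency: MRS = 2·y/x = p_x/p_y.
Rearranging, p_y·y = (1/2)·p_x·x. Substituting into the budget gives p_x·x·(1 + (1/2)) = M.
Demand: x*(p_x,p_y,M) = 2/3·M/p_x and y* = 1/3·M/p_y.
At p_x=22.24, p_y=12, M=187: x* = 2/3·187/22.24 = 5.6055.
At M' = 224.4: x* = 6.7266. Change: 6.7266 − 5.6055 = 1.1211.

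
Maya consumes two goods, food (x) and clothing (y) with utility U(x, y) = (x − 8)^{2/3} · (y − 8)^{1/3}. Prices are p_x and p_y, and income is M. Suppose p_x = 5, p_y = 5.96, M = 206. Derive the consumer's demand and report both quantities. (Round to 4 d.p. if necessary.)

x* = 23.776, y* = 14.6174

Substituting into the budget: x* = 8 + 2/3·(M − 8·p_x − 8·p_y)/p_x, and y* = 8 + 1/3·(…)/p_y.
Discretionary income = 206 − 8·5 − 8·5.96 = 118.32; x* = 8 + 2/3·118.32/5 = 23.776; y* = 8 + 1/3·118.32/5.96 = 14.6174.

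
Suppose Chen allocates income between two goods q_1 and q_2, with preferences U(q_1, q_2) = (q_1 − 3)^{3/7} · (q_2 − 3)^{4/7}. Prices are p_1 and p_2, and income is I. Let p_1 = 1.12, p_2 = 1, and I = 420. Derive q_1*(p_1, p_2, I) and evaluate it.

q_1* = 161.2806

MRS = (3/4)·(q_2−3)/(q_1−3). Tangency with p_1/p_2 gives q_2−3 = (4/3)·(p_1/p_2)·(q_1−3).
Substituting into the budget: q_1* = 3 + 3/7·(I − 3·p_1 − 3·p_2)/p_1, and q_2* = 3 + 4/7·(…)/p_2.
Discretionary income = 420 − 3·1.12 − 3·1 = 413.64; q_1* = 3 + 3/7·413.64/1.12 = 161.2806.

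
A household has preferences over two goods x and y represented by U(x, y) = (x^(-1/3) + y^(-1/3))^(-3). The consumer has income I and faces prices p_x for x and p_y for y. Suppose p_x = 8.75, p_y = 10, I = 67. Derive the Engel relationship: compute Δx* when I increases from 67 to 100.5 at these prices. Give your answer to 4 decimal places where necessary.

Δx* = 1.8823

MU_x ∝ x^(-4/3), MU_y ∝ y^(-4/3), so MRS = (y/x)^(4/3) = p_x/p_y.
Hence y/x = (p_x/p_y)^(1/(4/3)), i.e. raised to the 0.75 power.
Substitute y = (y/x)·x into the budget: x* = I/(p_x + p_y·(y/x)).
Numerically y/x = 0.904703, so x* = 67/(8.75 + 10·0.904703) = 3.7647.
At I' = 100.5: x* = 5.647. Change: 5.647 − 3.7647 = 1.8823.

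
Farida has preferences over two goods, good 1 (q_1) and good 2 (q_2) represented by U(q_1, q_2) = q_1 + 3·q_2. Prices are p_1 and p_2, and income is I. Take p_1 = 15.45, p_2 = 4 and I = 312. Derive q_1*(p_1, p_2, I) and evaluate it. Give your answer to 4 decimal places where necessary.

q_1* = 0

Perfect substitutes: compare marginal utility per dollar. 1/p_1 vs 3/p_2 → 0.0647 vs 0.75.
q_2 gives more utility per dollar, so spend all income on q_2: q_2* = I/p_2, q_1* = 0.
Numerically: q_1* = 0, q_2* = 78.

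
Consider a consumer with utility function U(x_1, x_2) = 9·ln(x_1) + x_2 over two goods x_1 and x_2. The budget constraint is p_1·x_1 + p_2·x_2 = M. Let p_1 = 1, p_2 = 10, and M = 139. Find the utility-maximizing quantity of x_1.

Set MRS = p_1/p_2: (9/x_1)/1 = p_1/p_2.
So x_1*(p_1,p_2) = 9·p_2/p_1, independent of income; and x_2* = (M − 9·p_2)/p_2.
At the given prices: x_1* = 9·10/1 = 90.

x_1* = 90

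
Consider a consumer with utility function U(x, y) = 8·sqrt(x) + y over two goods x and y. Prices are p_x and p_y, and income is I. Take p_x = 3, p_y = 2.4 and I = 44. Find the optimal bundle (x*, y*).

x* = 10.24, y* = 5.5333

MU_x = 4/√x, MU_y = 1. Tangency: 4/√x = p_x/p_y.
Solve: √x = 4·p_y/p_x, so x*(p_x,p_y) = (4·p_y/p_x)², and y* = (I − p_x·x*)/p_y.
Plugging in: x* = (4·2.4/3)² = 10.24, y* = 5.5333.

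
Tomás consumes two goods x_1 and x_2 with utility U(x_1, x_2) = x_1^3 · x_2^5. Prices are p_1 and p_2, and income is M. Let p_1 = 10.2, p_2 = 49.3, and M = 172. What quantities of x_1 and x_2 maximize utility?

The MRS is (3/5)·x_2/x_1. Set MRS = p_1/p_2.
Rearranging, p_2·x_2 = (5/3)·p_1·x_1. Substituting into the budget gives p_1·x_1·(1 + (5/3)) = M.
Demand: x_1*(p_1,p_2,M) = 0.375·M/p_1 and x_2* = 0.625·M/p_2.
At p_1=10.2, p_2=49.3, M=172: x_1* = 0.375·172/10.2 = 6.3235, x_2* = 2.1805.

x_1* = 6.3235, x_2* = 2.1805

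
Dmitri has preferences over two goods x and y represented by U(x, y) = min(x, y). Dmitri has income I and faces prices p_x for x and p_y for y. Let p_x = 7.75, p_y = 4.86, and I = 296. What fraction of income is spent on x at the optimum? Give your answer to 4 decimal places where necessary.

Here 7.75 + 4.86 = 12.61, giving x* = 23.4734 and y* = 23.4734.
Expenditure on x: 7.75·23.4734 = 181.9191; share = 0.6146.

share on x = 0.6146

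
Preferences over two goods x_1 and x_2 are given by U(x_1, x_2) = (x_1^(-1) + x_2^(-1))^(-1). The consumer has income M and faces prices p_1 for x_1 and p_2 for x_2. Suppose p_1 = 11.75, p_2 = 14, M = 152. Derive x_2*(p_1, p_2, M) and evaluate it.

x_2* = 5.6662

MU_x_1 ∝ x_1^(-2), MU_x_2 ∝ x_2^(-2), so MRS = (x_2/x_1)^(2) = p_1/p_2.
Hence x_2/x_1 = (p_1/p_2)^(1/(2)), i.e. raised to the 0.5 power.
Substitute x_2 = (x_2/x_1)·x_1 into the budget: x_1* = M/(p_1 + p_2·(x_2/x_1)).
Numerically x_2/x_1 = 0.916125, so x_1* = 152/(11.75 + 14·0.916125) = 6.185 and x_2* = 0.916125·6.185 = 5.6662.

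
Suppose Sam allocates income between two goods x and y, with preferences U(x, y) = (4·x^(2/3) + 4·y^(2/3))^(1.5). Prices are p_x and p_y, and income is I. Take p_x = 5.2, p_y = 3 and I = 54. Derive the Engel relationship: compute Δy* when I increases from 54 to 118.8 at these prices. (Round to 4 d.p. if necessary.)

Δy* = 16.206

Numerically y/x = 5.207704, so x* = 54/(5.2 + 3·5.207704) = 2.5933 and y* = 5.207704·2.5933 = 13.505.
At I' = 118.8: y* = 29.711. Change: 29.711 − 13.505 = 16.206.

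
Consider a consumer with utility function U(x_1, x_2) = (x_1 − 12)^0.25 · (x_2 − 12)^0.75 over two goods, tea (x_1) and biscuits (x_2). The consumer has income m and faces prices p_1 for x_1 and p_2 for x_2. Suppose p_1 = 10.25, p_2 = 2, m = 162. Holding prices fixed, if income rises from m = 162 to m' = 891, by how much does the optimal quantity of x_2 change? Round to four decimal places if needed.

MRS = (1/3)·(x_2−12)/(x_1−12). Tangency with p_1/p_2 gives x_2−12 = 3·(p_1/p_2)·(x_1−12).
After buying the subsistence bundle (12, 12), a share 0.25 of the remaining income goes to x_1: x_1* = 12 + 0.25·(m − 12p_1 − 12p_2)/p_1.
Discretionary income = 162 − 12·10.25 − 12·2 = 15; x_2* = 12 + 0.75·15/2 = 17.625.
At m' = 891: x_2* = 291. Change: 291 − 17.625 = 273.375.

Δx_2* = 273.375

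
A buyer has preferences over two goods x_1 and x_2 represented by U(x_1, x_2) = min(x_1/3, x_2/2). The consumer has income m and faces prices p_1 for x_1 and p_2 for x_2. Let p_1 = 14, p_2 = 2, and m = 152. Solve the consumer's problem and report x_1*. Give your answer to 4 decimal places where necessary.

Here 3·14 + 2·2 = 46, giving x_1* = 9.913.

x_1* = 9.913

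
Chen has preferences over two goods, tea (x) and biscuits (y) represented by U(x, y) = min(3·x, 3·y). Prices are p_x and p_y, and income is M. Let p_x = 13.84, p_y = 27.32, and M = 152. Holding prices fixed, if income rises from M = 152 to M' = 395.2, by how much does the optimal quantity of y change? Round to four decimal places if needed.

Δy* = 5.9086

With perfect complements, no substitution: consume in ratio x:y = 3:3.
Budget: p_x·x + p_y·x = M, so (3·p_x + 3·p_y)·x = 3·M.
Demand: x*(p_x,p_y,M) = 3·M/(3·p_x + 3·p_y), y* = 3·M/(3·p_x + 3·p_y).
Here 3·13.84 + 3·27.32 = 123.48, giving y* = 3.6929.
At M' = 395.2: y* = 9.6016. Change: 9.6016 − 3.6929 = 5.9086.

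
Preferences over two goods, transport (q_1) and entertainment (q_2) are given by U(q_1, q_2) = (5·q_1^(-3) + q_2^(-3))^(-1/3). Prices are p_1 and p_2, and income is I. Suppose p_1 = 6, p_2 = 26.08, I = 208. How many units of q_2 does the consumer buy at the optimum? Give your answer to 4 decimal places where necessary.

q_2* = 5.3286

MRS = MU_q_1/MU_q_2 = 5·(q_2/q_1)^(4). Set equal to p_1/p_2.
Solve for the ratio: q_2/q_1 = [(1/5)·p_1/p_2]^(0.25).
With the ratio pinned down, the budget gives q_1* = I/(p_1 + p_2·(q_2/q_1)) and q_2* = (q_2/q_1)·q_1*.
Numerically q_2/q_1 = 0.463147, so q_1* = 208/(6 + 26.08·0.463147) = 11.5051 and q_2* = 0.463147·11.5051 = 5.3286.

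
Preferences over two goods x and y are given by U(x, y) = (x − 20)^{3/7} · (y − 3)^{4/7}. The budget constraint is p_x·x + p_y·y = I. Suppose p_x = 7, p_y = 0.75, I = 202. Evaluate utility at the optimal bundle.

V = 15.4512

This is Cobb-Douglas in (x−20, y−3): tangency gives 3/7·p_y·(y−3) = 4/7·p_x·(x−20).
After buying the subsistence bundle (20, 3), a share 3/7 of the remaining income goes to x: x* = 20 + 3/7·(I − 20p_x − 3p_y)/p_x.
Discretionary income = 202 − 20·7 − 3·0.75 = 59.75; x* = 20 + 3/7·59.75/7 = 23.6582; y* = 3 + 4/7·59.75/0.75 = 48.5238.
Utility at the optimum: U(23.6582, 48.5238) = 15.4512.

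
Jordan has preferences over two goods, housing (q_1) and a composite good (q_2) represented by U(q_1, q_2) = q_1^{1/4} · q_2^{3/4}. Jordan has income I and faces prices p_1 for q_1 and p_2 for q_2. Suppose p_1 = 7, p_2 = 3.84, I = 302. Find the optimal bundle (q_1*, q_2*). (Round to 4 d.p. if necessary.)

q_1* = 10.7857, q_2* = 58.9844

The MRS is (1/3)·q_2/q_1. Set MRS = p_1/p_2.
So 0.25·p_2·q_2 = 0.75·p_1·q_1; combined with the budget, a share 0.25 of income goes to q_1.
Demand: q_1*(p_1,p_2,I) = 0.25·I/p_1 and q_2* = 0.75·I/p_2.
At p_1=7, p_2=3.84, I=302: q_1* = 0.25·302/7 = 10.7857, q_2* = 58.9844.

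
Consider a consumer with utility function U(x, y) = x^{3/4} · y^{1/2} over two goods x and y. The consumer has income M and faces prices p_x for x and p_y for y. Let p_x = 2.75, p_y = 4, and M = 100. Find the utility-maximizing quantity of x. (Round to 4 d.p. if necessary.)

Tangency: MRS = (3/2)·y/x = p_x/p_y.
Rearranging, p_y·y = (2/3)·p_x·x. Substituting into the budget gives p_x·x·(1 + (2/3)) = M.
Demand: x*(p_x,p_y,M) = 0.6·M/p_x and y* = 0.4·M/p_y.
At p_x=2.75, p_y=4, M=100: x* = 0.6·100/2.75 = 21.8182.

x* = 21.8182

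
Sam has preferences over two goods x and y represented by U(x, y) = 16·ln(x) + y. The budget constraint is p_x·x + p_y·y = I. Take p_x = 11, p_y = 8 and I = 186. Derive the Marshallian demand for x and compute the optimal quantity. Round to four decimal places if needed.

So x*(p_x,p_y) = 16·p_y/p_x, independent of income; and y* = (I − 16·p_y)/p_y.
At the given prices: x* = 16·8/11 = 11.6364.

x* = 11.6364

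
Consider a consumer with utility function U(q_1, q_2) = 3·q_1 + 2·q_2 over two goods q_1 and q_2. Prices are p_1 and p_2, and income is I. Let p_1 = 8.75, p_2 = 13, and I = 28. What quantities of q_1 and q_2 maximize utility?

Linear utility — the consumer picks whichever good has higher MU/price: 3/8.75 = 0.3429 vs 2/13 = 0.1538.
q_1 gives more utility per dollar, so spend all income on q_1: q_1* = I/p_1, q_2* = 0.
Numerically: q_1* = 3.2, q_2* = 0.

q_1* = 3.2, q_2* = 0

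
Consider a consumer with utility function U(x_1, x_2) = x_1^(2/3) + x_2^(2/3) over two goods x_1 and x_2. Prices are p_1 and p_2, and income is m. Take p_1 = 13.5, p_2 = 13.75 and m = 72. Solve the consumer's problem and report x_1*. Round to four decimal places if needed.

x_1* = 2.7156

MRS = MU_x_1/MU_x_2 = (x_2/x_1)^(1/3). Set equal to p_1/p_2.
Solve for the ratio: x_2/x_1 = [p_1/p_2]^(3).
Substitute x_2 = (x_2/x_1)·x_1 into the budget: x_1* = m/(p_1 + p_2·(x_2/x_1)).
Numerically x_2/x_1 = 0.94644, so x_1* = 72/(13.5 + 13.75·0.94644) = 2.7156.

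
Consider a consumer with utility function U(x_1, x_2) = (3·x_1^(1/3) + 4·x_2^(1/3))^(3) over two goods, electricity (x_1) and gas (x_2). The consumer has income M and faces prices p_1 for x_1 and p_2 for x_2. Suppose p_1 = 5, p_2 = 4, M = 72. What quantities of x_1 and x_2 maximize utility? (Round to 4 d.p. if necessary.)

x_1* = 5.2915, x_2* = 11.3856

MU_x_1 ∝ 3·x_1^(-2/3), MU_x_2 ∝ 4·x_2^(-2/3), so MRS = (3/4)·(x_2/x_1)^(2/3) = p_1/p_2.
Hence x_2/x_1 = ((4/3)·p_1/p_2)^(1/(2/3)), i.e. raised to the 1.5 power.
With the ratio pinned down, the budget gives x_1* = M/(p_1 + p_2·(x_2/x_1)) and x_2* = (x_2/x_1)·x_1*.
Numerically x_2/x_1 = 2.151657, so x_1* = 72/(5 + 4·2.151657) = 5.2915 and x_2* = 2.151657·5.2915 = 11.3856.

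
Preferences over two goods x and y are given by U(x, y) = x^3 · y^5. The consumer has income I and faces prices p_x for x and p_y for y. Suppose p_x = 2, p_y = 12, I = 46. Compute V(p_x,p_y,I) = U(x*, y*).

V = 50647.7697

Tangency: MRS = (3/5)·y/x = p_x/p_y.
So 3·p_y·y = 5·p_x·x; combined with the budget, a share 0.375 of income goes to x.
Demand: x*(p_x,p_y,I) = 0.375·I/p_x and y* = 0.625·I/p_y.
At p_x=2, p_y=12, I=46: x* = 0.375·46/2 = 8.625, y* = 2.3958.
Utility at the optimum: U(8.625, 2.3958) = 50647.7697.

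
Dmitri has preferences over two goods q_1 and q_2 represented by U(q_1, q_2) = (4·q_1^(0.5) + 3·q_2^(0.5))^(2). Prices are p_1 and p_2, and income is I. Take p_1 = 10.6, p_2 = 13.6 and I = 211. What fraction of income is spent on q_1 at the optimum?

MRS = MU_q_1/MU_q_2 = (4/3)·(q_2/q_1)^(0.5). Set equal to p_1/p_2.
Hence q_2/q_1 = ((3/4)·p_1/p_2)^(1/(0.5)), i.e. raised to the 2 power.
With the ratio pinned down, the budget gives q_1* = I/(p_1 + p_2·(q_2/q_1)) and q_2* = (q_2/q_1)·q_1*.
Numerically q_2/q_1 = 0.341709, so q_1* = 211/(10.6 + 13.6·0.341709) = 13.8386 and q_2* = 0.341709·13.8386 = 4.7288.
Expenditure on q_1: 10.6·13.8386 = 146.6888; share = 0.6952.

share on q_1 = 0.6952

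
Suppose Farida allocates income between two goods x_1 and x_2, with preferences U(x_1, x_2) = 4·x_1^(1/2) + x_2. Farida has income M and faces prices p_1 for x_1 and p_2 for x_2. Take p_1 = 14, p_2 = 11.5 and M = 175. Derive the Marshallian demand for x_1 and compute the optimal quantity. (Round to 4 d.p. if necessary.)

x_1* = 2.699

MU_x_1 = 2/√x_1, MU_x_2 = 1. Tangency: 2/√x_1 = p_1/p_2.
Solve: √x_1 = 2·p_2/p_1, so x_1*(p_1,p_2) = (2·p_2/p_1)², and x_2* = (M − p_1·x_1*)/p_2.
Plugging in: x_1* = (2·11.5/14)² = 2.699.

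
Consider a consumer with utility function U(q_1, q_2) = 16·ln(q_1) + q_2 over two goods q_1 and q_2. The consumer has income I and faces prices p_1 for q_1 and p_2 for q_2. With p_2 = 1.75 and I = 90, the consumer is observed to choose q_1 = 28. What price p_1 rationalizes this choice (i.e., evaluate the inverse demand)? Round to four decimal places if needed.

MU_q_1 = 16/q_1, MU_q_2 = 1. Tangency: 16/q_1 = p_1/p_2.
So q_1*(p_1,p_2) = 16·p_2/p_1, independent of income; and q_2* = (I − 16·p_2)/p_2.
Set q_1* = 28 in the demand function and solve for p_1: p_1 = 1.

p_1 = 1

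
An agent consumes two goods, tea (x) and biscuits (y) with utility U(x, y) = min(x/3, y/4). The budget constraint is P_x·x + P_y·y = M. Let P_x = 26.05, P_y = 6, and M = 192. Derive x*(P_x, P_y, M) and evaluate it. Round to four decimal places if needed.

With perfect complements, no substitution: consume in ratio x:y = 3:4.
Budget: P_x·x + P_y·(4/3)·x = M, so (3·P_x + 4·P_y)·x = 3·M.
Demand: x*(P_x,P_y,M) = 3·M/(3·P_x + 4·P_y), y* = 4·M/(3·P_x + 4·P_y).
Here 3·26.05 + 4·6 = 102.15, giving x* = 5.6388.

x* = 5.6388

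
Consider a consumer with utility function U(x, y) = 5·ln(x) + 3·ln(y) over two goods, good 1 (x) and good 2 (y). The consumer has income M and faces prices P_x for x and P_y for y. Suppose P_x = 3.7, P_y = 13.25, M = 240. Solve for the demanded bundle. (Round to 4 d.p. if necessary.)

x* = 40.5405, y* = 6.7925

Tangency: MRS = (5/3)·y/x = P_x/P_y.
Rearranging, P_y·y = (3/5)·P_x·x. Substituting into the budget gives P_x·x·(1 + (3/5)) = M.
Demand: x*(P_x,P_y,M) = 0.625·M/P_x and y* = 0.375·M/P_y.
At P_x=3.7, P_y=13.25, M=240: x* = 0.625·240/3.7 = 40.5405, y* = 6.7925.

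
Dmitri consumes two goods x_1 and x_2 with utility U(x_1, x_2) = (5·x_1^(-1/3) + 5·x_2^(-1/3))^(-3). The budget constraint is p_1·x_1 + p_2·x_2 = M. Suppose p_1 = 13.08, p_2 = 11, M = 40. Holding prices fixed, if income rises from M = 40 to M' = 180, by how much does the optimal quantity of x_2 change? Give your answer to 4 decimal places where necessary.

From the CES first-order condition, (x_2/x_1)^(4/3) = p_1/p_2.
Solve for the ratio: x_2/x_1 = [p_1/p_2]^(0.75).
With the ratio pinned down, the budget gives x_1* = M/(p_1 + p_2·(x_2/x_1)) and x_2* = (x_2/x_1)·x_1*.
Numerically x_2/x_1 = 1.138705, so x_1* = 40/(13.08 + 11·1.138705) = 1.5621 and x_2* = 1.138705·1.5621 = 1.7788.
At M' = 180: x_2* = 8.0047. Change: 8.0047 − 1.7788 = 6.2259.

Δx_2* = 6.2259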